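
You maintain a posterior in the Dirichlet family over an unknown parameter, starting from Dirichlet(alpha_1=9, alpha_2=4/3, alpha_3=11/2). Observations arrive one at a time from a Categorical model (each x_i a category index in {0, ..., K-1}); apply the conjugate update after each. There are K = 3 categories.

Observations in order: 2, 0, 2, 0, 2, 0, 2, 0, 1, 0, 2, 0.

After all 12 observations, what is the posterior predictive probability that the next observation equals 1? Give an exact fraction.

14/167

obs 1: x=2 → posterior Dirichlet(9, 4/3, 13/2)
obs 2: x=0 → posterior Dirichlet(10, 4/3, 13/2)
obs 3: x=2 → posterior Dirichlet(10, 4/3, 15/2)
obs 4: x=0 → posterior Dirichlet(11, 4/3, 15/2)
obs 5: x=2 → posterior Dirichlet(11, 4/3, 17/2)
obs 6: x=0 → posterior Dirichlet(12, 4/3, 17/2)
obs 7: x=2 → posterior Dirichlet(12, 4/3, 19/2)
obs 8: x=0 → posterior Dirichlet(13, 4/3, 19/2)
obs 9: x=1 → posterior Dirichlet(13, 7/3, 19/2)
obs 10: x=0 → posterior Dirichlet(14, 7/3, 19/2)
obs 11: x=2 → posterior Dirichlet(14, 7/3, 21/2)
obs 12: x=0 → posterior Dirichlet(15, 7/3, 21/2)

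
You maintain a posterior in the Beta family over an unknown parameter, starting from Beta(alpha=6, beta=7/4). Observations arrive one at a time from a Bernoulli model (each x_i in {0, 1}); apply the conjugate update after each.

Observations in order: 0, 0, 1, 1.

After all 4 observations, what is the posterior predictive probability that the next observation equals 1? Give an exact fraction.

obs 1: x=0 → posterior Beta(6, 11/4)
obs 2: x=0 → posterior Beta(6, 15/4)
obs 3: x=1 → posterior Beta(7, 15/4)
obs 4: x=1 → posterior Beta(8, 15/4)

32/47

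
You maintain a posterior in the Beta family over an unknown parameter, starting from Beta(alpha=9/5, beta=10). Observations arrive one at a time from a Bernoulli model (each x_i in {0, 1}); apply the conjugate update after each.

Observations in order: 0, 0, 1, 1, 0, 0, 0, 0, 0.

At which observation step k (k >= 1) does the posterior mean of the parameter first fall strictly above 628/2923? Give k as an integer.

k = 4

obs 1: x=0 → posterior Beta(9/5, 11)
obs 2: x=0 → posterior Beta(9/5, 12)
obs 3: x=1 → posterior Beta(14/5, 12)
obs 4: x=1 → posterior Beta(19/5, 12)
obs 5: x=0 → posterior Beta(19/5, 13)
obs 6: x=0 → posterior Beta(19/5, 14)
obs 7: x=0 → posterior Beta(19/5, 15)
obs 8: x=0 → posterior Beta(19/5, 16)
obs 9: x=0 → posterior Beta(19/5, 17)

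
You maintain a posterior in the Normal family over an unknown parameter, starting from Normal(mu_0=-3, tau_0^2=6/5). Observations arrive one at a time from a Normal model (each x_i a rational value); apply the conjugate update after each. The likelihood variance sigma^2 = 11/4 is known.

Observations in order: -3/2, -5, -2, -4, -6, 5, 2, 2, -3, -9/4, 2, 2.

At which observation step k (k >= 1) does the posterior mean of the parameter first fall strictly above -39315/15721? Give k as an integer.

obs 1: x=-3/2 → posterior Normal(-201/79, 66/79)
obs 2: x=-5 → posterior Normal(-321/103, 66/103)
obs 3: x=-2 → posterior Normal(-369/127, 66/127)
obs 4: x=-4 → posterior Normal(-465/151, 66/151)
obs 5: x=-6 → posterior Normal(-87/25, 66/175)
obs 6: x=5 → posterior Normal(-489/199, 66/199)
obs 7: x=2 → posterior Normal(-441/223, 66/223)
obs 8: x=2 → posterior Normal(-393/247, 66/247)
obs 9: x=-3 → posterior Normal(-465/271, 66/271)
obs 10: x=-9/4 → posterior Normal(-519/295, 66/295)
obs 11: x=2 → posterior Normal(-471/319, 6/29)
obs 12: x=2 → posterior Normal(-423/343, 66/343)

k = 6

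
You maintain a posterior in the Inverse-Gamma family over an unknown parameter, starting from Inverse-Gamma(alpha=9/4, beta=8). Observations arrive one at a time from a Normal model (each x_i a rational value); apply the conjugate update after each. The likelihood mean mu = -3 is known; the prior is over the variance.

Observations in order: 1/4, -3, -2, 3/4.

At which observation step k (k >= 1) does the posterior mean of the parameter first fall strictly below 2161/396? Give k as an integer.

obs 1: x=1/4 → posterior Inverse-Gamma(11/4, 425/32)
obs 2: x=-3 → posterior Inverse-Gamma(13/4, 425/32)
obs 3: x=-2 → posterior Inverse-Gamma(15/4, 441/32)
obs 4: x=3/4 → posterior Inverse-Gamma(17/4, 333/16)

k = 3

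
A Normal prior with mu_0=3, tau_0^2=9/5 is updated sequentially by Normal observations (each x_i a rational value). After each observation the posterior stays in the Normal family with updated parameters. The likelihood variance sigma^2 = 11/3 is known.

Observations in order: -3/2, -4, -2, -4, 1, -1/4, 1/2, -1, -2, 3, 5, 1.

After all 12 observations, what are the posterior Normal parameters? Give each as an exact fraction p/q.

obs 1: x=-3/2 → posterior Normal(249/164, 99/82)
obs 2: x=-4 → posterior Normal(33/218, 99/109)
obs 3: x=-2 → posterior Normal(-75/272, 99/136)
obs 4: x=-4 → posterior Normal(-291/326, 99/163)
obs 5: x=1 → posterior Normal(-237/380, 99/190)
obs 6: x=-1/4 → posterior Normal(-501/868, 99/217)
obs 7: x=1/2 → posterior Normal(-447/976, 99/244)
obs 8: x=-1 → posterior Normal(-555/1084, 99/271)
obs 9: x=-2 → posterior Normal(-771/1192, 99/298)
obs 10: x=3 → posterior Normal(-447/1300, 99/325)
obs 11: x=5 → posterior Normal(93/1408, 9/32)
obs 12: x=1 → posterior Normal(201/1516, 99/379)

mu_0=201/1516, tau_0^2=99/379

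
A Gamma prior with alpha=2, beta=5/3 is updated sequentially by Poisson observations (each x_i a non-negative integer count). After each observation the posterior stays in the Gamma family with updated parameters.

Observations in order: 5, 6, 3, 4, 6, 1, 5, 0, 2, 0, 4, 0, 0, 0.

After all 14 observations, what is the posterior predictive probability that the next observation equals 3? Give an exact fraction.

obs 1: x=5 → posterior Gamma(7, 8/3)
obs 2: x=6 → posterior Gamma(13, 11/3)
obs 3: x=3 → posterior Gamma(16, 14/3)
obs 4: x=4 → posterior Gamma(20, 17/3)
obs 5: x=6 → posterior Gamma(26, 20/3)
obs 6: x=1 → posterior Gamma(27, 23/3)
obs 7: x=5 → posterior Gamma(32, 26/3)
obs 8: x=0 → posterior Gamma(32, 29/3)
obs 9: x=2 → posterior Gamma(34, 32/3)
obs 10: x=0 → posterior Gamma(34, 35/3)
obs 11: x=4 → posterior Gamma(38, 38/3)
obs 12: x=0 → posterior Gamma(38, 41/3)
obs 13: x=0 → posterior Gamma(38, 44/3)
obs 14: x=0 → posterior Gamma(38, 47/3)

23108902433281856751123244752107245417646005656776787813753588549741/113686837721616029739379882812500000000000000000000000000000000000000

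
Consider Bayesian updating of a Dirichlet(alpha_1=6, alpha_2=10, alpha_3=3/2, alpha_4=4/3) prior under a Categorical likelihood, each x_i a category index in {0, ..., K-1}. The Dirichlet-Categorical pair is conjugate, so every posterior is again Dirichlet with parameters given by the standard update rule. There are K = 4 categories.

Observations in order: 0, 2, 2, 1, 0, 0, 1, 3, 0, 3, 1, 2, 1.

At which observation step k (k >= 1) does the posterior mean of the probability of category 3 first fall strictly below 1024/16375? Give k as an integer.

obs 1: x=0 → posterior Dirichlet(7, 10, 3/2, 4/3)
obs 2: x=2 → posterior Dirichlet(7, 10, 5/2, 4/3)
obs 3: x=2 → posterior Dirichlet(7, 10, 7/2, 4/3)
obs 4: x=1 → posterior Dirichlet(7, 11, 7/2, 4/3)
obs 5: x=0 → posterior Dirichlet(8, 11, 7/2, 4/3)
obs 6: x=0 → posterior Dirichlet(9, 11, 7/2, 4/3)
obs 7: x=1 → posterior Dirichlet(9, 12, 7/2, 4/3)
obs 8: x=3 → posterior Dirichlet(9, 12, 7/2, 7/3)
obs 9: x=0 → posterior Dirichlet(10, 12, 7/2, 7/3)
obs 10: x=3 → posterior Dirichlet(10, 12, 7/2, 10/3)
obs 11: x=1 → posterior Dirichlet(10, 13, 7/2, 10/3)
obs 12: x=2 → posterior Dirichlet(10, 13, 9/2, 10/3)
obs 13: x=1 → posterior Dirichlet(10, 14, 9/2, 10/3)

k = 3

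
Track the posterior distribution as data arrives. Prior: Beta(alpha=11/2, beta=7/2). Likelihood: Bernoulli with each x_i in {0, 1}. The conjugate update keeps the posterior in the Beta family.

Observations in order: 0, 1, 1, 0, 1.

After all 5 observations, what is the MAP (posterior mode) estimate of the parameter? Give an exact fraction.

obs 1: x=0 → posterior Beta(11/2, 9/2)
obs 2: x=1 → posterior Beta(13/2, 9/2)
obs 3: x=1 → posterior Beta(15/2, 9/2)
obs 4: x=0 → posterior Beta(15/2, 11/2)
obs 5: x=1 → posterior Beta(17/2, 11/2)

5/8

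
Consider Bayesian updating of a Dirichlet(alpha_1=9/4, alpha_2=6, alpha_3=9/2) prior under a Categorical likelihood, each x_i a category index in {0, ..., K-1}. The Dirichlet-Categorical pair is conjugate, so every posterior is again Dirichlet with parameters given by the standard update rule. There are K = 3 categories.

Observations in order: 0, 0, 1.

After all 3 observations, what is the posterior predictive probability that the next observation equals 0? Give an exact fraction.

obs 1: x=0 → posterior Dirichlet(13/4, 6, 9/2)
obs 2: x=0 → posterior Dirichlet(17/4, 6, 9/2)
obs 3: x=1 → posterior Dirichlet(17/4, 7, 9/2)

17/63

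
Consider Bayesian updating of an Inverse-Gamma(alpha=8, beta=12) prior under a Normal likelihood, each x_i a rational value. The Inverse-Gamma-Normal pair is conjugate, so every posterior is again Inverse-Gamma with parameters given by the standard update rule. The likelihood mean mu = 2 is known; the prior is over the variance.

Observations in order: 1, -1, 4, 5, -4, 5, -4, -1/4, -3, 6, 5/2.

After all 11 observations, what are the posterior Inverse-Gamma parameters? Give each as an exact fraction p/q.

obs 1: x=1 → posterior Inverse-Gamma(17/2, 25/2)
obs 2: x=-1 → posterior Inverse-Gamma(9, 17)
obs 3: x=4 → posterior Inverse-Gamma(19/2, 19)
obs 4: x=5 → posterior Inverse-Gamma(10, 47/2)
obs 5: x=-4 → posterior Inverse-Gamma(21/2, 83/2)
obs 6: x=5 → posterior Inverse-Gamma(11, 46)
obs 7: x=-4 → posterior Inverse-Gamma(23/2, 64)
obs 8: x=-1/4 → posterior Inverse-Gamma(12, 2129/32)
obs 9: x=-3 → posterior Inverse-Gamma(25/2, 2529/32)
obs 10: x=6 → posterior Inverse-Gamma(13, 2785/32)
obs 11: x=5/2 → posterior Inverse-Gamma(27/2, 2789/32)

alpha=27/2, beta=2789/32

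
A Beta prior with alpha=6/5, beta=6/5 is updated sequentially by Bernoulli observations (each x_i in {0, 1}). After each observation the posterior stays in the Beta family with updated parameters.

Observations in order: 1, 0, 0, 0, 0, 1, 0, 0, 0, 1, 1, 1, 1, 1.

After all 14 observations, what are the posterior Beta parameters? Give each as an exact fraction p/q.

obs 1: x=1 → posterior Beta(11/5, 6/5)
obs 2: x=0 → posterior Beta(11/5, 11/5)
obs 3: x=0 → posterior Beta(11/5, 16/5)
obs 4: x=0 → posterior Beta(11/5, 21/5)
obs 5: x=0 → posterior Beta(11/5, 26/5)
obs 6: x=1 → posterior Beta(16/5, 26/5)
obs 7: x=0 → posterior Beta(16/5, 31/5)
obs 8: x=0 → posterior Beta(16/5, 36/5)
obs 9: x=0 → posterior Beta(16/5, 41/5)
obs 10: x=1 → posterior Beta(21/5, 41/5)
obs 11: x=1 → posterior Beta(26/5, 41/5)
obs 12: x=1 → posterior Beta(31/5, 41/5)
obs 13: x=1 → posterior Beta(36/5, 41/5)
obs 14: x=1 → posterior Beta(41/5, 41/5)

alpha=41/5, beta=41/5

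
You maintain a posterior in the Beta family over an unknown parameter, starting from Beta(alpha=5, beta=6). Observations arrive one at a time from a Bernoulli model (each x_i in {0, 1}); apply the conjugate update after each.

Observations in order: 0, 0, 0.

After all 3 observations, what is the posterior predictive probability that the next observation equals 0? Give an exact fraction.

9/14

obs 1: x=0 → posterior Beta(5, 7)
obs 2: x=0 → posterior Beta(5, 8)
obs 3: x=0 → posterior Beta(5, 9)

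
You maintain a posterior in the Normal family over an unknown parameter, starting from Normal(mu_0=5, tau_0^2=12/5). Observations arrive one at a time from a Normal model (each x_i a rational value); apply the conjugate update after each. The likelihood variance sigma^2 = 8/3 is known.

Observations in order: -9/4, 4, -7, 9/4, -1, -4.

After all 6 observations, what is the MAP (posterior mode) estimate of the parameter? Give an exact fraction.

obs 1: x=-9/4 → posterior Normal(119/76, 24/19)
obs 2: x=4 → posterior Normal(263/112, 6/7)
obs 3: x=-7 → posterior Normal(11/148, 24/37)
obs 4: x=9/4 → posterior Normal(1/2, 12/23)
obs 5: x=-1 → posterior Normal(14/55, 24/55)
obs 6: x=-4 → posterior Normal(-11/32, 3/8)

-11/32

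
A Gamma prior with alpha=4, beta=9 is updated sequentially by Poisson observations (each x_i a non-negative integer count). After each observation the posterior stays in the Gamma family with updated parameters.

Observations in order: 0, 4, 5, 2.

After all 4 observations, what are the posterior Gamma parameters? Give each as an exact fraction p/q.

obs 1: x=0 → posterior Gamma(4, 10)
obs 2: x=4 → posterior Gamma(8, 11)
obs 3: x=5 → posterior Gamma(13, 12)
obs 4: x=2 → posterior Gamma(15, 13)

alpha=15, beta=13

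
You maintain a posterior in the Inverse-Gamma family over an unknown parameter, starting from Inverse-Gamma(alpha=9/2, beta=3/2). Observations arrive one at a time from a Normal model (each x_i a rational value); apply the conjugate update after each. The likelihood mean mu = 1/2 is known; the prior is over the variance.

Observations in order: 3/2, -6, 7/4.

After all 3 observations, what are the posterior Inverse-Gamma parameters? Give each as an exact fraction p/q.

obs 1: x=3/2 → posterior Inverse-Gamma(5, 2)
obs 2: x=-6 → posterior Inverse-Gamma(11/2, 185/8)
obs 3: x=7/4 → posterior Inverse-Gamma(6, 765/32)

alpha=6, beta=765/32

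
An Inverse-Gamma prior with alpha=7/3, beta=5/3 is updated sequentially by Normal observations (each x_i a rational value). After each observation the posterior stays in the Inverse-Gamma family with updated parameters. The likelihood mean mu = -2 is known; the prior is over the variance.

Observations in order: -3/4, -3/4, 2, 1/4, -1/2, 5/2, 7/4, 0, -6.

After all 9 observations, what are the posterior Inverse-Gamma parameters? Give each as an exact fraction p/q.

obs 1: x=-3/4 → posterior Inverse-Gamma(17/6, 235/96)
obs 2: x=-3/4 → posterior Inverse-Gamma(10/3, 155/48)
obs 3: x=2 → posterior Inverse-Gamma(23/6, 539/48)
obs 4: x=1/4 → posterior Inverse-Gamma(13/3, 1321/96)
obs 5: x=-1/2 → posterior Inverse-Gamma(29/6, 1429/96)
obs 6: x=5/2 → posterior Inverse-Gamma(16/3, 2401/96)
obs 7: x=7/4 → posterior Inverse-Gamma(35/6, 769/24)
obs 8: x=0 → posterior Inverse-Gamma(19/3, 817/24)
obs 9: x=-6 → posterior Inverse-Gamma(41/6, 1009/24)

alpha=41/6, beta=1009/24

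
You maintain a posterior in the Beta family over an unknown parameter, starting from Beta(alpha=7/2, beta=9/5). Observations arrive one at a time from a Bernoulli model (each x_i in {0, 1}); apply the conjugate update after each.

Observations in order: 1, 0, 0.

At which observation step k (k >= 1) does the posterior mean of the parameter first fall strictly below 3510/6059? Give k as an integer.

k = 3

obs 1: x=1 → posterior Beta(9/2, 9/5)
obs 2: x=0 → posterior Beta(9/2, 14/5)
obs 3: x=0 → posterior Beta(9/2, 19/5)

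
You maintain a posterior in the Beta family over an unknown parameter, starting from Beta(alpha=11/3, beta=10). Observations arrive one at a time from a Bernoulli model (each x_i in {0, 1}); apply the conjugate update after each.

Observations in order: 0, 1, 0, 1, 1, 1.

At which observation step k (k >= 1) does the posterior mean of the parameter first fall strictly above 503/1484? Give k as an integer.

obs 1: x=0 → posterior Beta(11/3, 11)
obs 2: x=1 → posterior Beta(14/3, 11)
obs 3: x=0 → posterior Beta(14/3, 12)
obs 4: x=1 → posterior Beta(17/3, 12)
obs 5: x=1 → posterior Beta(20/3, 12)
obs 6: x=1 → posterior Beta(23/3, 12)

k = 5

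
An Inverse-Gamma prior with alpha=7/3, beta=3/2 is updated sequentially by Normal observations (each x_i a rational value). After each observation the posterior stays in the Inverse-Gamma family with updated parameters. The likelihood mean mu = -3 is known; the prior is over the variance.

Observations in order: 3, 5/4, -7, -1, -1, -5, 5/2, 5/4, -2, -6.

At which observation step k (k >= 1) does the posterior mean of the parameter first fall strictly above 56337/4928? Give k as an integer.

obs 1: x=3 → posterior Inverse-Gamma(17/6, 39/2)
obs 2: x=5/4 → posterior Inverse-Gamma(10/3, 913/32)
obs 3: x=-7 → posterior Inverse-Gamma(23/6, 1169/32)
obs 4: x=-1 → posterior Inverse-Gamma(13/3, 1233/32)
obs 5: x=-1 → posterior Inverse-Gamma(29/6, 1297/32)
obs 6: x=-5 → posterior Inverse-Gamma(16/3, 1361/32)
obs 7: x=5/2 → posterior Inverse-Gamma(35/6, 1845/32)
obs 8: x=5/4 → posterior Inverse-Gamma(19/3, 1067/16)
obs 9: x=-2 → posterior Inverse-Gamma(41/6, 1075/16)
obs 10: x=-6 → posterior Inverse-Gamma(22/3, 1147/16)

k = 2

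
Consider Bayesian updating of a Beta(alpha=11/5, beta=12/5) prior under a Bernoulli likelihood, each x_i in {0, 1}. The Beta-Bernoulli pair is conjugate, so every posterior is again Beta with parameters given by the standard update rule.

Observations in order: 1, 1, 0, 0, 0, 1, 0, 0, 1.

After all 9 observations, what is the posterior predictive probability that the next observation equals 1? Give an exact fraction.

31/68

obs 1: x=1 → posterior Beta(16/5, 12/5)
obs 2: x=1 → posterior Beta(21/5, 12/5)
obs 3: x=0 → posterior Beta(21/5, 17/5)
obs 4: x=0 → posterior Beta(21/5, 22/5)
obs 5: x=0 → posterior Beta(21/5, 27/5)
obs 6: x=1 → posterior Beta(26/5, 27/5)
obs 7: x=0 → posterior Beta(26/5, 32/5)
obs 8: x=0 → posterior Beta(26/5, 37/5)
obs 9: x=1 → posterior Beta(31/5, 37/5)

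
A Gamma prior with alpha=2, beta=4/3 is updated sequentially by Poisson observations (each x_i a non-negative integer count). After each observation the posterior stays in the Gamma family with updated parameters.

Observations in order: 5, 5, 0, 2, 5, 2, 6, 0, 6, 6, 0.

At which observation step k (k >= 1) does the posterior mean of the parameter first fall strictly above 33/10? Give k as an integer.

k = 2

obs 1: x=5 → posterior Gamma(7, 7/3)
obs 2: x=5 → posterior Gamma(12, 10/3)
obs 3: x=0 → posterior Gamma(12, 13/3)
obs 4: x=2 → posterior Gamma(14, 16/3)
obs 5: x=5 → posterior Gamma(19, 19/3)
obs 6: x=2 → posterior Gamma(21, 22/3)
obs 7: x=6 → posterior Gamma(27, 25/3)
obs 8: x=0 → posterior Gamma(27, 28/3)
obs 9: x=6 → posterior Gamma(33, 31/3)
obs 10: x=6 → posterior Gamma(39, 34/3)
obs 11: x=0 → posterior Gamma(39, 37/3)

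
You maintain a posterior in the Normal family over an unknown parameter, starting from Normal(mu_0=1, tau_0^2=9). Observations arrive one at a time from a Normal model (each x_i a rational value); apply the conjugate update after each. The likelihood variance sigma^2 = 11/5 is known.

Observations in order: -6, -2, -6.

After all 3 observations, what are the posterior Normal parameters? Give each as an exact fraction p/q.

mu_0=-619/146, tau_0^2=99/146

obs 1: x=-6 → posterior Normal(-37/8, 99/56)
obs 2: x=-2 → posterior Normal(-349/101, 99/101)
obs 3: x=-6 → posterior Normal(-619/146, 99/146)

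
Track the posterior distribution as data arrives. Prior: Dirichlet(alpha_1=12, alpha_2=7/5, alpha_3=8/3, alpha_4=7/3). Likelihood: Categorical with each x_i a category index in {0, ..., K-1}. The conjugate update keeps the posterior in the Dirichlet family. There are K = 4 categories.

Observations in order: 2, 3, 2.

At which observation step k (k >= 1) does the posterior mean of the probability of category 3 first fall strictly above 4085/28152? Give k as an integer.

obs 1: x=2 → posterior Dirichlet(12, 7/5, 11/3, 7/3)
obs 2: x=3 → posterior Dirichlet(12, 7/5, 11/3, 10/3)
obs 3: x=2 → posterior Dirichlet(12, 7/5, 14/3, 10/3)

k = 2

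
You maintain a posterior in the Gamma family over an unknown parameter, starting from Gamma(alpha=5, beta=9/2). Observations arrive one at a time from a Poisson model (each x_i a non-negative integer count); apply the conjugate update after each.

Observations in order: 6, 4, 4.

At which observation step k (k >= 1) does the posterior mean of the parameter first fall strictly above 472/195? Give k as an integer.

obs 1: x=6 → posterior Gamma(11, 11/2)
obs 2: x=4 → posterior Gamma(15, 13/2)
obs 3: x=4 → posterior Gamma(19, 15/2)

k = 3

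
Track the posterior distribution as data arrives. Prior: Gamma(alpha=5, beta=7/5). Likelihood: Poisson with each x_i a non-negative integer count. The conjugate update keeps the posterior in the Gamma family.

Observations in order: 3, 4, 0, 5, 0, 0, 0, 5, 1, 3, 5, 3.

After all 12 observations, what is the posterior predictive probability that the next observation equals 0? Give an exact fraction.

122051547946915276501139298573834221091215046641684146917022729/1410278479275235286493524897824966675247284140372515853428588544

obs 1: x=3 → posterior Gamma(8, 12/5)
obs 2: x=4 → posterior Gamma(12, 17/5)
obs 3: x=0 → posterior Gamma(12, 22/5)
obs 4: x=5 → posterior Gamma(17, 27/5)
obs 5: x=0 → posterior Gamma(17, 32/5)
obs 6: x=0 → posterior Gamma(17, 37/5)
obs 7: x=0 → posterior Gamma(17, 42/5)
obs 8: x=5 → posterior Gamma(22, 47/5)
obs 9: x=1 → posterior Gamma(23, 52/5)
obs 10: x=3 → posterior Gamma(26, 57/5)
obs 11: x=5 → posterior Gamma(31, 62/5)
obs 12: x=3 → posterior Gamma(34, 67/5)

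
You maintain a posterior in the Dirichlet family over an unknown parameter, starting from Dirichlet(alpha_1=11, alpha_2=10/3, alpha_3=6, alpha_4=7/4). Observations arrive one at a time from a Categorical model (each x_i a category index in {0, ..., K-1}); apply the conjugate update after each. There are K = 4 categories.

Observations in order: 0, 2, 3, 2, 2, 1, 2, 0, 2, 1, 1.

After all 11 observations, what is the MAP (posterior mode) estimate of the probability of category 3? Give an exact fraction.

21/349

obs 1: x=0 → posterior Dirichlet(12, 10/3, 6, 7/4)
obs 2: x=2 → posterior Dirichlet(12, 10/3, 7, 7/4)
obs 3: x=3 → posterior Dirichlet(12, 10/3, 7, 11/4)
obs 4: x=2 → posterior Dirichlet(12, 10/3, 8, 11/4)
obs 5: x=2 → posterior Dirichlet(12, 10/3, 9, 11/4)
obs 6: x=1 → posterior Dirichlet(12, 13/3, 9, 11/4)
obs 7: x=2 → posterior Dirichlet(12, 13/3, 10, 11/4)
obs 8: x=0 → posterior Dirichlet(13, 13/3, 10, 11/4)
obs 9: x=2 → posterior Dirichlet(13, 13/3, 11, 11/4)
obs 10: x=1 → posterior Dirichlet(13, 16/3, 11, 11/4)
obs 11: x=1 → posterior Dirichlet(13, 19/3, 11, 11/4)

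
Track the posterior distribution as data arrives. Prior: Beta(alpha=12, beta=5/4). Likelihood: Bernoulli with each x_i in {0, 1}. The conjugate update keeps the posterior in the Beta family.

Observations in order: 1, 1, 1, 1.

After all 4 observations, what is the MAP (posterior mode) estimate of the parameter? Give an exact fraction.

obs 1: x=1 → posterior Beta(13, 5/4)
obs 2: x=1 → posterior Beta(14, 5/4)
obs 3: x=1 → posterior Beta(15, 5/4)
obs 4: x=1 → posterior Beta(16, 5/4)

60/61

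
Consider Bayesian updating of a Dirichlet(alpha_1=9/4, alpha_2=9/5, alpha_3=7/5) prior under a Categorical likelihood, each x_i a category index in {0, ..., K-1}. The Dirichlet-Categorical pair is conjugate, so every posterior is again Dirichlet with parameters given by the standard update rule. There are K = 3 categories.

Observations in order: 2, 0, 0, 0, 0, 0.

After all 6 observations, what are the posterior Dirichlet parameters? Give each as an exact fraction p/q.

obs 1: x=2 → posterior Dirichlet(9/4, 9/5, 12/5)
obs 2: x=0 → posterior Dirichlet(13/4, 9/5, 12/5)
obs 3: x=0 → posterior Dirichlet(17/4, 9/5, 12/5)
obs 4: x=0 → posterior Dirichlet(21/4, 9/5, 12/5)
obs 5: x=0 → posterior Dirichlet(25/4, 9/5, 12/5)
obs 6: x=0 → posterior Dirichlet(29/4, 9/5, 12/5)

alpha_1=29/4, alpha_2=9/5, alpha_3=12/5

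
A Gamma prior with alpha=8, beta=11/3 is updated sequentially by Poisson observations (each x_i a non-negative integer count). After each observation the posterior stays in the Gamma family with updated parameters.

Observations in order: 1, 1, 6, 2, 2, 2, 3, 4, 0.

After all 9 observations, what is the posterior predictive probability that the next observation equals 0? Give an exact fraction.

obs 1: x=1 → posterior Gamma(9, 14/3)
obs 2: x=1 → posterior Gamma(10, 17/3)
obs 3: x=6 → posterior Gamma(16, 20/3)
obs 4: x=2 → posterior Gamma(18, 23/3)
obs 5: x=2 → posterior Gamma(20, 26/3)
obs 6: x=2 → posterior Gamma(22, 29/3)
obs 7: x=3 → posterior Gamma(25, 32/3)
obs 8: x=4 → posterior Gamma(29, 35/3)
obs 9: x=0 → posterior Gamma(29, 38/3)

6512148596632774597027306167797110812597813248/58983677299744401560074115672359981890669066761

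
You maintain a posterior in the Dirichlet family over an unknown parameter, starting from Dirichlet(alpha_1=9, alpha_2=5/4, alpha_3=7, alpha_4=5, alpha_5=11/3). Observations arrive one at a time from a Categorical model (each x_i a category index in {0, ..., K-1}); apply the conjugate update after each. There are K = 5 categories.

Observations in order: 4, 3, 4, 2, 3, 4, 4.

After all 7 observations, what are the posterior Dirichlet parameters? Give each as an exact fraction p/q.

alpha_1=9, alpha_2=5/4, alpha_3=8, alpha_4=7, alpha_5=23/3

obs 1: x=4 → posterior Dirichlet(9, 5/4, 7, 5, 14/3)
obs 2: x=3 → posterior Dirichlet(9, 5/4, 7, 6, 14/3)
obs 3: x=4 → posterior Dirichlet(9, 5/4, 7, 6, 17/3)
obs 4: x=2 → posterior Dirichlet(9, 5/4, 8, 6, 17/3)
obs 5: x=3 → posterior Dirichlet(9, 5/4, 8, 7, 17/3)
obs 6: x=4 → posterior Dirichlet(9, 5/4, 8, 7, 20/3)
obs 7: x=4 → posterior Dirichlet(9, 5/4, 8, 7, 23/3)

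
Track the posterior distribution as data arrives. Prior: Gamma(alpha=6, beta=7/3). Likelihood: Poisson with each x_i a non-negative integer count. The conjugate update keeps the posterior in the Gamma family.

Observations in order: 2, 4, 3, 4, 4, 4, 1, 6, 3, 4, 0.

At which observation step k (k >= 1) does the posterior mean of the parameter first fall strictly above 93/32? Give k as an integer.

k = 4

obs 1: x=2 → posterior Gamma(8, 10/3)
obs 2: x=4 → posterior Gamma(12, 13/3)
obs 3: x=3 → posterior Gamma(15, 16/3)
obs 4: x=4 → posterior Gamma(19, 19/3)
obs 5: x=4 → posterior Gamma(23, 22/3)
obs 6: x=4 → posterior Gamma(27, 25/3)
obs 7: x=1 → posterior Gamma(28, 28/3)
obs 8: x=6 → posterior Gamma(34, 31/3)
obs 9: x=3 → posterior Gamma(37, 34/3)
obs 10: x=4 → posterior Gamma(41, 37/3)
obs 11: x=0 → posterior Gamma(41, 40/3)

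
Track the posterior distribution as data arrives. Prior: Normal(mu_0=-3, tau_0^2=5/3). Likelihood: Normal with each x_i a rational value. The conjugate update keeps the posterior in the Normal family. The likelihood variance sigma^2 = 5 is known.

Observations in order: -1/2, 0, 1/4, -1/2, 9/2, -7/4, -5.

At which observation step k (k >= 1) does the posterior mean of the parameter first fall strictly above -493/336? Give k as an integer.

obs 1: x=-1/2 → posterior Normal(-19/8, 5/4)
obs 2: x=0 → posterior Normal(-19/10, 1)
obs 3: x=1/4 → posterior Normal(-37/24, 5/6)
obs 4: x=-1/2 → posterior Normal(-39/28, 5/7)
obs 5: x=9/2 → posterior Normal(-21/32, 5/8)
obs 6: x=-7/4 → posterior Normal(-7/9, 5/9)
obs 7: x=-5 → posterior Normal(-6/5, 1/2)

k = 4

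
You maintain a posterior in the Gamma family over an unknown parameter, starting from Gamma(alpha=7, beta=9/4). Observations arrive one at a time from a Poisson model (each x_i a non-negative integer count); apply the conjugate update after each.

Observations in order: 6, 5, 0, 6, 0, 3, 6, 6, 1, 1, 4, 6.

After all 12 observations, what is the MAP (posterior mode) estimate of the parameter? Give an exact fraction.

200/57

obs 1: x=6 → posterior Gamma(13, 13/4)
obs 2: x=5 → posterior Gamma(18, 17/4)
obs 3: x=0 → posterior Gamma(18, 21/4)
obs 4: x=6 → posterior Gamma(24, 25/4)
obs 5: x=0 → posterior Gamma(24, 29/4)
obs 6: x=3 → posterior Gamma(27, 33/4)
obs 7: x=6 → posterior Gamma(33, 37/4)
obs 8: x=6 → posterior Gamma(39, 41/4)
obs 9: x=1 → posterior Gamma(40, 45/4)
obs 10: x=1 → posterior Gamma(41, 49/4)
obs 11: x=4 → posterior Gamma(45, 53/4)
obs 12: x=6 → posterior Gamma(51, 57/4)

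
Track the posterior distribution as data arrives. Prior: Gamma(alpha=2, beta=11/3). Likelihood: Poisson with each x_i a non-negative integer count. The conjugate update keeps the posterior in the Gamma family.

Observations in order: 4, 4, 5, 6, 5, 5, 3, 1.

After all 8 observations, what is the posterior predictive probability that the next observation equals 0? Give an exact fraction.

1102507499354148695951786433413508348166942596435546875/19607665147616160921060454382127930075730561467240415232

obs 1: x=4 → posterior Gamma(6, 14/3)
obs 2: x=4 → posterior Gamma(10, 17/3)
obs 3: x=5 → posterior Gamma(15, 20/3)
obs 4: x=6 → posterior Gamma(21, 23/3)
obs 5: x=5 → posterior Gamma(26, 26/3)
obs 6: x=5 → posterior Gamma(31, 29/3)
obs 7: x=3 → posterior Gamma(34, 32/3)
obs 8: x=1 → posterior Gamma(35, 35/3)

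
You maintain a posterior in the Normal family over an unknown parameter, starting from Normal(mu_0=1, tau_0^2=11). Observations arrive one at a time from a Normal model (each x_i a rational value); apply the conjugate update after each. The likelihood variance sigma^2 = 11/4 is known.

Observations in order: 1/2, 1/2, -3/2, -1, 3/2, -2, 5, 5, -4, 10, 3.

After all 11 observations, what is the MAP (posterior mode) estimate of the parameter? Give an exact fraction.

obs 1: x=1/2 → posterior Normal(3/5, 11/5)
obs 2: x=1/2 → posterior Normal(5/9, 11/9)
obs 3: x=-3/2 → posterior Normal(-1/13, 11/13)
obs 4: x=-1 → posterior Normal(-5/17, 11/17)
obs 5: x=3/2 → posterior Normal(1/21, 11/21)
obs 6: x=-2 → posterior Normal(-7/25, 11/25)
obs 7: x=5 → posterior Normal(13/29, 11/29)
obs 8: x=5 → posterior Normal(1, 1/3)
obs 9: x=-4 → posterior Normal(17/37, 11/37)
obs 10: x=10 → posterior Normal(57/41, 11/41)
obs 11: x=3 → posterior Normal(23/15, 11/45)

23/15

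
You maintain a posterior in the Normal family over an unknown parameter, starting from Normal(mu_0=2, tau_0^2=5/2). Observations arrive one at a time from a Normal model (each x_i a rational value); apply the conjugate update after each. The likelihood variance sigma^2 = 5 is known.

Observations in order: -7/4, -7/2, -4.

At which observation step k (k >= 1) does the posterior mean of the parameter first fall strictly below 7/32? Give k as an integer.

k = 2

obs 1: x=-7/4 → posterior Normal(3/4, 5/3)
obs 2: x=-7/2 → posterior Normal(-5/16, 5/4)
obs 3: x=-4 → posterior Normal(-21/20, 1)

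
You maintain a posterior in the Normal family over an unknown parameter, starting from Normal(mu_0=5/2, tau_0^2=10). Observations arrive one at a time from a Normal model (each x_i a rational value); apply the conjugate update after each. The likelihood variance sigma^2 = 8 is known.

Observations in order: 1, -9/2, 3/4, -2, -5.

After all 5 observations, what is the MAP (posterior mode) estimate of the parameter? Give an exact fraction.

-155/116

obs 1: x=1 → posterior Normal(5/3, 40/9)
obs 2: x=-9/2 → posterior Normal(-15/28, 20/7)
obs 3: x=3/4 → posterior Normal(-15/76, 40/19)
obs 4: x=-2 → posterior Normal(-55/96, 5/3)
obs 5: x=-5 → posterior Normal(-155/116, 40/29)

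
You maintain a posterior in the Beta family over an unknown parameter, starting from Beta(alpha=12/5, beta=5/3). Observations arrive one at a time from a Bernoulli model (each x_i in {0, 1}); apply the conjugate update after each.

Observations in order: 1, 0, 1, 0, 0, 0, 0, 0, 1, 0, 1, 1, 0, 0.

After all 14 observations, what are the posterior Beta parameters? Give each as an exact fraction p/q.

alpha=37/5, beta=32/3

obs 1: x=1 → posterior Beta(17/5, 5/3)
obs 2: x=0 → posterior Beta(17/5, 8/3)
obs 3: x=1 → posterior Beta(22/5, 8/3)
obs 4: x=0 → posterior Beta(22/5, 11/3)
obs 5: x=0 → posterior Beta(22/5, 14/3)
obs 6: x=0 → posterior Beta(22/5, 17/3)
obs 7: x=0 → posterior Beta(22/5, 20/3)
obs 8: x=0 → posterior Beta(22/5, 23/3)
obs 9: x=1 → posterior Beta(27/5, 23/3)
obs 10: x=0 → posterior Beta(27/5, 26/3)
obs 11: x=1 → posterior Beta(32/5, 26/3)
obs 12: x=1 → posterior Beta(37/5, 26/3)
obs 13: x=0 → posterior Beta(37/5, 29/3)
obs 14: x=0 → posterior Beta(37/5, 32/3)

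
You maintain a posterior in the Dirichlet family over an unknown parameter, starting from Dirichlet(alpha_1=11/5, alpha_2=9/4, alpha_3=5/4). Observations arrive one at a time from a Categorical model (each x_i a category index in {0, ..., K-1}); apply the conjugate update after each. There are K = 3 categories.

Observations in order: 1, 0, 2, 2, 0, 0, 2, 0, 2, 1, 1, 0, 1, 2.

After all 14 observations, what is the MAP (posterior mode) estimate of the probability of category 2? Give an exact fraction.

obs 1: x=1 → posterior Dirichlet(11/5, 13/4, 5/4)
obs 2: x=0 → posterior Dirichlet(16/5, 13/4, 5/4)
obs 3: x=2 → posterior Dirichlet(16/5, 13/4, 9/4)
obs 4: x=2 → posterior Dirichlet(16/5, 13/4, 13/4)
obs 5: x=0 → posterior Dirichlet(21/5, 13/4, 13/4)
obs 6: x=0 → posterior Dirichlet(26/5, 13/4, 13/4)
obs 7: x=2 → posterior Dirichlet(26/5, 13/4, 17/4)
obs 8: x=0 → posterior Dirichlet(31/5, 13/4, 17/4)
obs 9: x=2 → posterior Dirichlet(31/5, 13/4, 21/4)
obs 10: x=1 → posterior Dirichlet(31/5, 17/4, 21/4)
obs 11: x=1 → posterior Dirichlet(31/5, 21/4, 21/4)
obs 12: x=0 → posterior Dirichlet(36/5, 21/4, 21/4)
obs 13: x=1 → posterior Dirichlet(36/5, 25/4, 21/4)
obs 14: x=2 → posterior Dirichlet(36/5, 25/4, 25/4)

105/334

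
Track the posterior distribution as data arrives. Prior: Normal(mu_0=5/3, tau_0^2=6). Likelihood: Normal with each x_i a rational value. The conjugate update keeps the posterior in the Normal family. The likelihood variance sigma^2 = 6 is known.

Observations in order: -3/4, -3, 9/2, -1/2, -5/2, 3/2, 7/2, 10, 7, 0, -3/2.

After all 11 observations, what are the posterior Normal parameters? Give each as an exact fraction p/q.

obs 1: x=-3/4 → posterior Normal(11/24, 3)
obs 2: x=-3 → posterior Normal(-25/36, 2)
obs 3: x=9/2 → posterior Normal(29/48, 3/2)
obs 4: x=-1/2 → posterior Normal(23/60, 6/5)
obs 5: x=-5/2 → posterior Normal(-7/72, 1)
obs 6: x=3/2 → posterior Normal(11/84, 6/7)
obs 7: x=7/2 → posterior Normal(53/96, 3/4)
obs 8: x=10 → posterior Normal(173/108, 2/3)
obs 9: x=7 → posterior Normal(257/120, 3/5)
obs 10: x=0 → posterior Normal(257/132, 6/11)
obs 11: x=-3/2 → posterior Normal(239/144, 1/2)

mu_0=239/144, tau_0^2=1/2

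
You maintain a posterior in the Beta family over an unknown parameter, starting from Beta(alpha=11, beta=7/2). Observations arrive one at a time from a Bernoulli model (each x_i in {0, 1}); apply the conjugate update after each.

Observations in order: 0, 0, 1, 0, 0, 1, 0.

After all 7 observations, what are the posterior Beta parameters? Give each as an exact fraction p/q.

obs 1: x=0 → posterior Beta(11, 9/2)
obs 2: x=0 → posterior Beta(11, 11/2)
obs 3: x=1 → posterior Beta(12, 11/2)
obs 4: x=0 → posterior Beta(12, 13/2)
obs 5: x=0 → posterior Beta(12, 15/2)
obs 6: x=1 → posterior Beta(13, 15/2)
obs 7: x=0 → posterior Beta(13, 17/2)

alpha=13, beta=17/2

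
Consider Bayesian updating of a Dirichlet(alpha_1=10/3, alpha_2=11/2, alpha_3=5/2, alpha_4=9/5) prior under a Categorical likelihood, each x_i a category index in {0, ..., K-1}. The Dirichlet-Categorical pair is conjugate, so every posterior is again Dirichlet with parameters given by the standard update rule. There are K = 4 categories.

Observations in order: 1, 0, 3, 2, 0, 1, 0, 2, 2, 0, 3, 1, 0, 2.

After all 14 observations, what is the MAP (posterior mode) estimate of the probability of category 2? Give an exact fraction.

obs 1: x=1 → posterior Dirichlet(10/3, 13/2, 5/2, 9/5)
obs 2: x=0 → posterior Dirichlet(13/3, 13/2, 5/2, 9/5)
obs 3: x=3 → posterior Dirichlet(13/3, 13/2, 5/2, 14/5)
obs 4: x=2 → posterior Dirichlet(13/3, 13/2, 7/2, 14/5)
obs 5: x=0 → posterior Dirichlet(16/3, 13/2, 7/2, 14/5)
obs 6: x=1 → posterior Dirichlet(16/3, 15/2, 7/2, 14/5)
obs 7: x=0 → posterior Dirichlet(19/3, 15/2, 7/2, 14/5)
obs 8: x=2 → posterior Dirichlet(19/3, 15/2, 9/2, 14/5)
obs 9: x=2 → posterior Dirichlet(19/3, 15/2, 11/2, 14/5)
obs 10: x=0 → posterior Dirichlet(22/3, 15/2, 11/2, 14/5)
obs 11: x=3 → posterior Dirichlet(22/3, 15/2, 11/2, 19/5)
obs 12: x=1 → posterior Dirichlet(22/3, 17/2, 11/2, 19/5)
obs 13: x=0 → posterior Dirichlet(25/3, 17/2, 11/2, 19/5)
obs 14: x=2 → posterior Dirichlet(25/3, 17/2, 13/2, 19/5)

165/694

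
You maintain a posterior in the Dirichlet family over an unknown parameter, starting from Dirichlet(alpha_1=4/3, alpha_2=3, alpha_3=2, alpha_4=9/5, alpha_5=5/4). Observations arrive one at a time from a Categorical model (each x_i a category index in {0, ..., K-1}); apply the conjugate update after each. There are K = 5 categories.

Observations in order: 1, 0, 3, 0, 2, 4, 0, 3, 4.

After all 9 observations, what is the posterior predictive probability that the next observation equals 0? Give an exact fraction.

obs 1: x=1 → posterior Dirichlet(4/3, 4, 2, 9/5, 5/4)
obs 2: x=0 → posterior Dirichlet(7/3, 4, 2, 9/5, 5/4)
obs 3: x=3 → posterior Dirichlet(7/3, 4, 2, 14/5, 5/4)
obs 4: x=0 → posterior Dirichlet(10/3, 4, 2, 14/5, 5/4)
obs 5: x=2 → posterior Dirichlet(10/3, 4, 3, 14/5, 5/4)
obs 6: x=4 → posterior Dirichlet(10/3, 4, 3, 14/5, 9/4)
obs 7: x=0 → posterior Dirichlet(13/3, 4, 3, 14/5, 9/4)
obs 8: x=3 → posterior Dirichlet(13/3, 4, 3, 19/5, 9/4)
obs 9: x=4 → posterior Dirichlet(13/3, 4, 3, 19/5, 13/4)

260/1103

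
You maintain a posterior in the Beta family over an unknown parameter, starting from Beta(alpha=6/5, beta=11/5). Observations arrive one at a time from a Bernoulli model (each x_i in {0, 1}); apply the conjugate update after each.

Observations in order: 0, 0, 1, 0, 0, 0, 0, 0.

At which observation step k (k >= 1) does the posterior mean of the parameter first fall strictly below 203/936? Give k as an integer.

k = 7

obs 1: x=0 → posterior Beta(6/5, 16/5)
obs 2: x=0 → posterior Beta(6/5, 21/5)
obs 3: x=1 → posterior Beta(11/5, 21/5)
obs 4: x=0 → posterior Beta(11/5, 26/5)
obs 5: x=0 → posterior Beta(11/5, 31/5)
obs 6: x=0 → posterior Beta(11/5, 36/5)
obs 7: x=0 → posterior Beta(11/5, 41/5)
obs 8: x=0 → posterior Beta(11/5, 46/5)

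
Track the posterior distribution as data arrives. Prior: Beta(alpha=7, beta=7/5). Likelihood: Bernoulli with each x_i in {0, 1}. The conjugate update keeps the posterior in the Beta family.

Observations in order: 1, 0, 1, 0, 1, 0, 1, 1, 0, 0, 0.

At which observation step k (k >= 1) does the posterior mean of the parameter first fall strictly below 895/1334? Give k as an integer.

obs 1: x=1 → posterior Beta(8, 7/5)
obs 2: x=0 → posterior Beta(8, 12/5)
obs 3: x=1 → posterior Beta(9, 12/5)
obs 4: x=0 → posterior Beta(9, 17/5)
obs 5: x=1 → posterior Beta(10, 17/5)
obs 6: x=0 → posterior Beta(10, 22/5)
obs 7: x=1 → posterior Beta(11, 22/5)
obs 8: x=1 → posterior Beta(12, 22/5)
obs 9: x=0 → posterior Beta(12, 27/5)
obs 10: x=0 → posterior Beta(12, 32/5)
obs 11: x=0 → posterior Beta(12, 37/5)

k = 10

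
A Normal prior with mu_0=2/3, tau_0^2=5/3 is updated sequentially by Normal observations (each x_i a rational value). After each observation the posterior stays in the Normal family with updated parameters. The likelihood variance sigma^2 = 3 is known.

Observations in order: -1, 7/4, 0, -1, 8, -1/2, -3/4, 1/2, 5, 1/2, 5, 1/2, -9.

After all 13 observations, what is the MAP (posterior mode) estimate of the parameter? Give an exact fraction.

obs 1: x=-1 → posterior Normal(1/14, 15/14)
obs 2: x=7/4 → posterior Normal(39/76, 15/19)
obs 3: x=0 → posterior Normal(13/32, 5/8)
obs 4: x=-1 → posterior Normal(19/116, 15/29)
obs 5: x=8 → posterior Normal(179/136, 15/34)
obs 6: x=-1/2 → posterior Normal(13/12, 5/13)
obs 7: x=-3/4 → posterior Normal(7/8, 15/44)
obs 8: x=1/2 → posterior Normal(41/49, 15/49)
obs 9: x=5 → posterior Normal(11/9, 5/18)
obs 10: x=1/2 → posterior Normal(137/118, 15/59)
obs 11: x=5 → posterior Normal(187/128, 15/64)
obs 12: x=1/2 → posterior Normal(32/23, 5/23)
obs 13: x=-9 → posterior Normal(51/74, 15/74)

51/74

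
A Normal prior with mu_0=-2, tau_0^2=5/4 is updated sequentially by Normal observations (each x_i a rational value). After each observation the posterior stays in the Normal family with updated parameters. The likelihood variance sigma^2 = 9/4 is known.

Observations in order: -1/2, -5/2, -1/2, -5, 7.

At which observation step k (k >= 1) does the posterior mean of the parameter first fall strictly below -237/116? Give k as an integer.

obs 1: x=-1/2 → posterior Normal(-41/28, 45/56)
obs 2: x=-5/2 → posterior Normal(-33/19, 45/76)
obs 3: x=-1/2 → posterior Normal(-71/48, 15/32)
obs 4: x=-5 → posterior Normal(-121/58, 45/116)
obs 5: x=7 → posterior Normal(-3/4, 45/136)

k = 4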